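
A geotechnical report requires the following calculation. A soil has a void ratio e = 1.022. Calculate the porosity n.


Result: 0.5054

Derivation:
Using the relation n = e / (1 + e)
n = 1.022 / (1 + 1.022)
n = 1.022 / 2.022
n = 0.5054


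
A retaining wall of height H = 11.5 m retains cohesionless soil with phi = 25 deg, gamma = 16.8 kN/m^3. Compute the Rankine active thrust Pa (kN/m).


Result: 450.87 kN/m

Derivation:
Compute active earth pressure coefficient:
Ka = tan^2(45 - phi/2) = tan^2(32.5) = 0.405859
Compute active force:
Pa = 0.5 * Ka * gamma * H^2
Pa = 0.5 * 0.405859 * 16.8 * 11.5^2
Pa = 450.87 kN/m


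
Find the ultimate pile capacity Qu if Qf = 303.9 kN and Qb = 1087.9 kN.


Using Qu = Qf + Qb
Qu = 303.9 + 1087.9
Qu = 1391.8 kN


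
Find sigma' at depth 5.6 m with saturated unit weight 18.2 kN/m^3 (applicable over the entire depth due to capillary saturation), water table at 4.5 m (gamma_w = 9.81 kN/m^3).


Total stress = gamma_sat * depth
sigma = 18.2 * 5.6 = 101.92 kPa
Pore water pressure u = gamma_w * (depth - d_wt)
u = 9.81 * (5.6 - 4.5) = 10.791 kPa
Effective stress = sigma - u
sigma' = 101.92 - 10.791 = 91.13 kPa


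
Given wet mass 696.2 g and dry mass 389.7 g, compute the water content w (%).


Result: 78.65 %

Derivation:
Using w = (m_wet - m_dry) / m_dry * 100
m_wet - m_dry = 696.2 - 389.7 = 306.5 g
w = 306.5 / 389.7 * 100
w = 78.65 %


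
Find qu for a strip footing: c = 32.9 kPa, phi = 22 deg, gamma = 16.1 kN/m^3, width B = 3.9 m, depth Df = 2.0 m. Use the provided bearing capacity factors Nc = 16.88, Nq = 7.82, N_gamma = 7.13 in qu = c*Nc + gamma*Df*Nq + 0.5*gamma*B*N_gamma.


Compute qu = c*Nc + gamma*Df*Nq + 0.5*gamma*B*N_gamma
Term 1: 32.9 * 16.88 = 555.352
Term 2: 16.1 * 2.0 * 7.82 = 251.804
Term 3: 0.5 * 16.1 * 3.9 * 7.13 = 223.84635
qu = 555.352 + 251.804 + 223.84635
qu = 1031.0 kPa


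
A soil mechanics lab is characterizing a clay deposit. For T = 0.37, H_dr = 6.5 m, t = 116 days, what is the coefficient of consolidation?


Result: 0.13476 m^2/day

Derivation:
Using cv = T * H_dr^2 / t
H_dr^2 = 6.5^2 = 42.25
cv = 0.37 * 42.25 / 116
cv = 0.13476 m^2/day


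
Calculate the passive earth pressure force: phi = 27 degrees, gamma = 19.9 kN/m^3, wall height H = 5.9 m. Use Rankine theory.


Result: 922.33 kN/m

Derivation:
Compute passive earth pressure coefficient:
Kp = tan^2(45 + phi/2) = tan^2(58.5) = 2.66294
Compute passive force:
Pp = 0.5 * Kp * gamma * H^2
Pp = 0.5 * 2.66294 * 19.9 * 5.9^2
Pp = 922.33 kN/m


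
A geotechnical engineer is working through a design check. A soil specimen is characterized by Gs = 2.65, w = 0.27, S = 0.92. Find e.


Result: 0.7777

Derivation:
Using the relation e = Gs * w / S
e = 2.65 * 0.27 / 0.92
e = 0.7777


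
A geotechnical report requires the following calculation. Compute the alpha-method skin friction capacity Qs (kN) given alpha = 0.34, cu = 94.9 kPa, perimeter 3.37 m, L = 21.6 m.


Using Qs = alpha * cu * perimeter * L
Qs = 0.34 * 94.9 * 3.37 * 21.6
Qs = 2348.71 kN


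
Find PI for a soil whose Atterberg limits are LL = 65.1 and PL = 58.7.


Using PI = LL - PL
PI = 65.1 - 58.7
PI = 6.4


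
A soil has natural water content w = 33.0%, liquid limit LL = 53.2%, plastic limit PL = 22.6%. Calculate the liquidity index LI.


First compute the plasticity index:
PI = LL - PL = 53.2 - 22.6 = 30.6
Then compute the liquidity index:
LI = (w - PL) / PI
LI = (33.0 - 22.6) / 30.6
LI = 0.34


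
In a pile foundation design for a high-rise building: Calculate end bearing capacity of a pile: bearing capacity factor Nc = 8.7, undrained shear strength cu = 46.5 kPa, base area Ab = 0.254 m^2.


Using Qb = Nc * cu * Ab
Qb = 8.7 * 46.5 * 0.254
Qb = 102.76 kN


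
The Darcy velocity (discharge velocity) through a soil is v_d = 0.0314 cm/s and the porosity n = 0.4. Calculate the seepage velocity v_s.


Result: 0.0785 cm/s

Derivation:
Using v_s = v_d / n
v_s = 0.0314 / 0.4
v_s = 0.0785 cm/s


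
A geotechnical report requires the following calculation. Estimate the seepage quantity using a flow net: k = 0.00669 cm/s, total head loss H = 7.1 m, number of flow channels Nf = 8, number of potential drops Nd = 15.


Convert k to m/s for unit consistency with H:
k = 0.00669 cm/s = 0.00669 / 100 m/s = 6.69e-05 m/s
Using q = k * H * Nf / Nd
Nf / Nd = 8 / 15 = 0.5333
q = 6.69e-05 * 7.1 * 0.5333
q = 0.0002533 m^3/s per m


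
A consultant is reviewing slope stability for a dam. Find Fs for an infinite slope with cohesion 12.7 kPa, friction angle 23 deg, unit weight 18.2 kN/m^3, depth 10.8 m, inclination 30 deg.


Using Fs = c / (gamma*H*sin(beta)*cos(beta)) + tan(phi)/tan(beta)
Cohesion contribution = 12.7 / (18.2*10.8*sin(30)*cos(30))
Cohesion contribution = 0.149213
Friction contribution = tan(23)/tan(30) = 0.735212
Fs = 0.149213 + 0.735212
Fs = 0.884


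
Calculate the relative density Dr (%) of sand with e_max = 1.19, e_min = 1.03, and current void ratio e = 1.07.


Using Dr = (e_max - e) / (e_max - e_min) * 100
e_max - e = 1.19 - 1.07 = 0.12
e_max - e_min = 1.19 - 1.03 = 0.16
Dr = 0.12 / 0.16 * 100
Dr = 75.0 %


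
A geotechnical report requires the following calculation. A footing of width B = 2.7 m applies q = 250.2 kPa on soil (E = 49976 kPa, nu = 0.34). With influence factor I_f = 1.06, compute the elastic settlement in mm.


Using Se = q * B * (1 - nu^2) * I_f / E
1 - nu^2 = 1 - 0.34^2 = 0.8844
Se = 250.2 * 2.7 * 0.8844 * 1.06 / 49976
Se = 0.012672 m
Convert to mm: Se = 0.012672 * 1000 = 12.672 mm


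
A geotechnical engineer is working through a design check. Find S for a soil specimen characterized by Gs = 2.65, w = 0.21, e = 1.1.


Using S = Gs * w / e
S = 2.65 * 0.21 / 1.1
S = 0.5059


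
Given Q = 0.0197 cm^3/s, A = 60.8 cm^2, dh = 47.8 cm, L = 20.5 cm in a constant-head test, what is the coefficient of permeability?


Compute hydraulic gradient:
i = dh / L = 47.8 / 20.5 = 2.33171
Then apply Darcy's law:
k = Q / (A * i)
k = 0.0197 / (60.8 * 2.33171)
k = 0.0197 / 141.768
k = 0.000139 cm/s


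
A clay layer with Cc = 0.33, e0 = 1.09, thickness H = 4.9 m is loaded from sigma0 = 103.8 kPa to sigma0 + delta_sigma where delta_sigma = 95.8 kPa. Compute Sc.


Using Sc = Cc * H / (1 + e0) * log10((sigma0 + delta_sigma) / sigma0)
Stress ratio = (103.8 + 95.8) / 103.8 = 1.92293
log10(1.92293) = 0.283963
Cc * H / (1 + e0) = 0.33 * 4.9 / (1 + 1.09) = 0.773684
Sc = 0.773684 * 0.283963
Sc = 0.2197 m


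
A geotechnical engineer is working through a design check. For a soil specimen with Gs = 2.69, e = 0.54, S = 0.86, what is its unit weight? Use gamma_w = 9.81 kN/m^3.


Using gamma = gamma_w * (Gs + S*e) / (1 + e)
Numerator: Gs + S*e = 2.69 + 0.86*0.54 = 3.1544
Denominator: 1 + e = 1 + 0.54 = 1.54
gamma = 9.81 * 3.1544 / 1.54
gamma = 20.094 kN/m^3


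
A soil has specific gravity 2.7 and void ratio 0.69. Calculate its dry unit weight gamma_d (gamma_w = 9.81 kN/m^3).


Using gamma_d = Gs * gamma_w / (1 + e)
gamma_d = 2.7 * 9.81 / (1 + 0.69)
gamma_d = 2.7 * 9.81 / 1.69
gamma_d = 15.673 kN/m^3


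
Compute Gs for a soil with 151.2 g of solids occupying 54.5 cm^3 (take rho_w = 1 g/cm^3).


Result: 2.774

Derivation:
Using Gs = m_s / (V_s * rho_w)
Since rho_w = 1 g/cm^3:
Gs = 151.2 / 54.5
Gs = 2.774


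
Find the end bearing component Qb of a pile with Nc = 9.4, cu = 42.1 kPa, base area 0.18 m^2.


Using Qb = Nc * cu * Ab
Qb = 9.4 * 42.1 * 0.18
Qb = 71.23 kN


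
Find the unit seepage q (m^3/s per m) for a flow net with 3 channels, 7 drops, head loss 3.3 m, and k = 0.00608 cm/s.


Convert k to m/s for unit consistency with H:
k = 0.00608 cm/s = 0.00608 / 100 m/s = 6.08e-05 m/s
Using q = k * H * Nf / Nd
Nf / Nd = 3 / 7 = 0.4286
q = 6.08e-05 * 3.3 * 0.4286
q = 8.599e-05 m^3/s per m


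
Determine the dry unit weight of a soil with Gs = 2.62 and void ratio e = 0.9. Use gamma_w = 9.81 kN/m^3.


Using gamma_d = Gs * gamma_w / (1 + e)
gamma_d = 2.62 * 9.81 / (1 + 0.9)
gamma_d = 2.62 * 9.81 / 1.9
gamma_d = 13.527 kN/m^3


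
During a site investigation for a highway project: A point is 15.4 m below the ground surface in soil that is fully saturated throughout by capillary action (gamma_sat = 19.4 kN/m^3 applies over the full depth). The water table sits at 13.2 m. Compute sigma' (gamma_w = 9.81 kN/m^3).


Total stress = gamma_sat * depth
sigma = 19.4 * 15.4 = 298.76 kPa
Pore water pressure u = gamma_w * (depth - d_wt)
u = 9.81 * (15.4 - 13.2) = 21.582 kPa
Effective stress = sigma - u
sigma' = 298.76 - 21.582 = 277.18 kPa


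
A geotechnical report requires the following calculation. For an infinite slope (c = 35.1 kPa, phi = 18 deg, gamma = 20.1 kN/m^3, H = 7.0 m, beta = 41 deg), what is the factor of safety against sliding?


Using Fs = c / (gamma*H*sin(beta)*cos(beta)) + tan(phi)/tan(beta)
Cohesion contribution = 35.1 / (20.1*7.0*sin(41)*cos(41))
Cohesion contribution = 0.503837
Friction contribution = tan(18)/tan(41) = 0.373777
Fs = 0.503837 + 0.373777
Fs = 0.878


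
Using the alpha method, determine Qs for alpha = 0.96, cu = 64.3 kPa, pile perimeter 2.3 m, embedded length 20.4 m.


Using Qs = alpha * cu * perimeter * L
Qs = 0.96 * 64.3 * 2.3 * 20.4
Qs = 2896.28 kN


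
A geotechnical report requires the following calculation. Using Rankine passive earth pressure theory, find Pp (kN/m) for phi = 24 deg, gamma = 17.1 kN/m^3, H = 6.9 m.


Compute passive earth pressure coefficient:
Kp = tan^2(45 + phi/2) = tan^2(57.0) = 2.371184
Compute passive force:
Pp = 0.5 * Kp * gamma * H^2
Pp = 0.5 * 2.371184 * 17.1 * 6.9^2
Pp = 965.23 kN/m


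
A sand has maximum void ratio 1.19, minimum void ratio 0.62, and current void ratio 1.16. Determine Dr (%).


Using Dr = (e_max - e) / (e_max - e_min) * 100
e_max - e = 1.19 - 1.16 = 0.03
e_max - e_min = 1.19 - 0.62 = 0.57
Dr = 0.03 / 0.57 * 100
Dr = 5.26 %


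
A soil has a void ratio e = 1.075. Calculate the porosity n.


Result: 0.5181

Derivation:
Using the relation n = e / (1 + e)
n = 1.075 / (1 + 1.075)
n = 1.075 / 2.075
n = 0.5181


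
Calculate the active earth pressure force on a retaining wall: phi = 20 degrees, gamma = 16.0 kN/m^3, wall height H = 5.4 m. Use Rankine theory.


Compute active earth pressure coefficient:
Ka = tan^2(45 - phi/2) = tan^2(35.0) = 0.490291
Compute active force:
Pa = 0.5 * Ka * gamma * H^2
Pa = 0.5 * 0.490291 * 16.0 * 5.4^2
Pa = 114.37 kN/m


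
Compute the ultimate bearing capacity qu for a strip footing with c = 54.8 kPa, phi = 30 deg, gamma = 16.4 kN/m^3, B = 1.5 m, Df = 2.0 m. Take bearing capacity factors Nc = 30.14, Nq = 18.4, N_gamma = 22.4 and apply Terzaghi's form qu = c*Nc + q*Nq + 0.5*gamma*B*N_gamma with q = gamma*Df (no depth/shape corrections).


Result: 2530.71 kPa

Derivation:
Compute qu = c*Nc + gamma*Df*Nq + 0.5*gamma*B*N_gamma
Term 1: 54.8 * 30.14 = 1651.672
Term 2: 16.4 * 2.0 * 18.4 = 603.52
Term 3: 0.5 * 16.4 * 1.5 * 22.4 = 275.52
qu = 1651.672 + 603.52 + 275.52
qu = 2530.71 kPa


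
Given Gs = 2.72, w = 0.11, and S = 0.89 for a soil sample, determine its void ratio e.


Using the relation e = Gs * w / S
e = 2.72 * 0.11 / 0.89
e = 0.3362


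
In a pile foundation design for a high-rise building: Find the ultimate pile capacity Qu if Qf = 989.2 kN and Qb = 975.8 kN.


Using Qu = Qf + Qb
Qu = 989.2 + 975.8
Qu = 1965.0 kN


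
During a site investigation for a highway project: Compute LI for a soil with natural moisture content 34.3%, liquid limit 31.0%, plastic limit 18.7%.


Result: 1.268

Derivation:
First compute the plasticity index:
PI = LL - PL = 31.0 - 18.7 = 12.3
Then compute the liquidity index:
LI = (w - PL) / PI
LI = (34.3 - 18.7) / 12.3
LI = 1.268


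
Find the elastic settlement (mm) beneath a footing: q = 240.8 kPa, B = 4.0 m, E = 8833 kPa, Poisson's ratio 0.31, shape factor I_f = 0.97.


Result: 95.609 mm

Derivation:
Using Se = q * B * (1 - nu^2) * I_f / E
1 - nu^2 = 1 - 0.31^2 = 0.9039
Se = 240.8 * 4.0 * 0.9039 * 0.97 / 8833
Se = 0.095609 m
Convert to mm: Se = 0.095609 * 1000 = 95.609 mm


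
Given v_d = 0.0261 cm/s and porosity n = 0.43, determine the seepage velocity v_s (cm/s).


Using v_s = v_d / n
v_s = 0.0261 / 0.43
v_s = 0.0607 cm/s


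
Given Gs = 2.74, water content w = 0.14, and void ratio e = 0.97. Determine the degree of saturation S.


Using S = Gs * w / e
S = 2.74 * 0.14 / 0.97
S = 0.3955


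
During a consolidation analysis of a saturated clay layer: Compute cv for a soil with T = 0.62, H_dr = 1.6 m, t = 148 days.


Using cv = T * H_dr^2 / t
H_dr^2 = 1.6^2 = 2.56
cv = 0.62 * 2.56 / 148
cv = 0.01072 m^2/day


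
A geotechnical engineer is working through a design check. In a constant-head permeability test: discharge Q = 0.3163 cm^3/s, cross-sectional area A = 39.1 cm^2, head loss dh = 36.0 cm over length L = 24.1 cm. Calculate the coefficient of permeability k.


Result: 0.005415 cm/s

Derivation:
Compute hydraulic gradient:
i = dh / L = 36.0 / 24.1 = 1.49378
Then apply Darcy's law:
k = Q / (A * i)
k = 0.3163 / (39.1 * 1.49378)
k = 0.3163 / 58.4066
k = 0.005415 cm/s


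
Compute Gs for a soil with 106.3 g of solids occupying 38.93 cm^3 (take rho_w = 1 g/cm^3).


Result: 2.731

Derivation:
Using Gs = m_s / (V_s * rho_w)
Since rho_w = 1 g/cm^3:
Gs = 106.3 / 38.93
Gs = 2.731


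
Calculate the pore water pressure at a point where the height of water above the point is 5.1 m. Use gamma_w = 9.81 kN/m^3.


Result: 50.03 kPa

Derivation:
Using u = gamma_w * h_w
u = 9.81 * 5.1
u = 50.03 kPa


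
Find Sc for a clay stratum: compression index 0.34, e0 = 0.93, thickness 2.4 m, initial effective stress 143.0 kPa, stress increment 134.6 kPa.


Using Sc = Cc * H / (1 + e0) * log10((sigma0 + delta_sigma) / sigma0)
Stress ratio = (143.0 + 134.6) / 143.0 = 1.94126
log10(1.94126) = 0.288083
Cc * H / (1 + e0) = 0.34 * 2.4 / (1 + 0.93) = 0.422798
Sc = 0.422798 * 0.288083
Sc = 0.1218 m


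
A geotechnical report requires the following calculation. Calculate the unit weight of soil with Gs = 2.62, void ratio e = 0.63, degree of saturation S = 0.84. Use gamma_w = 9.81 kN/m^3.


Using gamma = gamma_w * (Gs + S*e) / (1 + e)
Numerator: Gs + S*e = 2.62 + 0.84*0.63 = 3.1492
Denominator: 1 + e = 1 + 0.63 = 1.63
gamma = 9.81 * 3.1492 / 1.63
gamma = 18.953 kN/m^3


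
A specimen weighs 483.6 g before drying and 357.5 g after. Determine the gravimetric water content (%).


Result: 35.27 %

Derivation:
Using w = (m_wet - m_dry) / m_dry * 100
m_wet - m_dry = 483.6 - 357.5 = 126.1 g
w = 126.1 / 357.5 * 100
w = 35.27 %


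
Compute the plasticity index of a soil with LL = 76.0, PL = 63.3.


Using PI = LL - PL
PI = 76.0 - 63.3
PI = 12.7


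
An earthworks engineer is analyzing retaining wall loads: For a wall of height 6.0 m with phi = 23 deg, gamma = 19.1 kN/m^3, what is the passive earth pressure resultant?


Compute passive earth pressure coefficient:
Kp = tan^2(45 + phi/2) = tan^2(56.5) = 2.282623
Compute passive force:
Pp = 0.5 * Kp * gamma * H^2
Pp = 0.5 * 2.282623 * 19.1 * 6.0^2
Pp = 784.77 kN/m


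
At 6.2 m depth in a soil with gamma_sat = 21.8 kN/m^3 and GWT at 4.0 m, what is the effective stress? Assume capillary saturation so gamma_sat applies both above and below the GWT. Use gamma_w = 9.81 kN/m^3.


Total stress = gamma_sat * depth
sigma = 21.8 * 6.2 = 135.16 kPa
Pore water pressure u = gamma_w * (depth - d_wt)
u = 9.81 * (6.2 - 4.0) = 21.582 kPa
Effective stress = sigma - u
sigma' = 135.16 - 21.582 = 113.58 kPa


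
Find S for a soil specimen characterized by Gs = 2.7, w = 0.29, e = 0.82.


Using S = Gs * w / e
S = 2.7 * 0.29 / 0.82
S = 0.9549


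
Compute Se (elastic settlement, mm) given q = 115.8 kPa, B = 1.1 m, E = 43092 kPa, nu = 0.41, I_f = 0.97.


Result: 2.385 mm

Derivation:
Using Se = q * B * (1 - nu^2) * I_f / E
1 - nu^2 = 1 - 0.41^2 = 0.8319
Se = 115.8 * 1.1 * 0.8319 * 0.97 / 43092
Se = 0.002385 m
Convert to mm: Se = 0.002385 * 1000 = 2.385 mm


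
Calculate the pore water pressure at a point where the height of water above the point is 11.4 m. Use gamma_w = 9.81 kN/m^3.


Result: 111.83 kPa

Derivation:
Using u = gamma_w * h_w
u = 9.81 * 11.4
u = 111.83 kPa


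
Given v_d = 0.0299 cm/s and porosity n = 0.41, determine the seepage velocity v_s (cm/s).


Using v_s = v_d / n
v_s = 0.0299 / 0.41
v_s = 0.07293 cm/s


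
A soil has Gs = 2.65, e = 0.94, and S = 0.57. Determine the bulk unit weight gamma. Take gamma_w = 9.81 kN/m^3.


Using gamma = gamma_w * (Gs + S*e) / (1 + e)
Numerator: Gs + S*e = 2.65 + 0.57*0.94 = 3.1858
Denominator: 1 + e = 1 + 0.94 = 1.94
gamma = 9.81 * 3.1858 / 1.94
gamma = 16.11 kN/m^3


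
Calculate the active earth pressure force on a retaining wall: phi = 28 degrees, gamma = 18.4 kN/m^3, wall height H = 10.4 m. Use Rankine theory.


Result: 359.25 kN/m

Derivation:
Compute active earth pressure coefficient:
Ka = tan^2(45 - phi/2) = tan^2(31.0) = 0.361033
Compute active force:
Pa = 0.5 * Ka * gamma * H^2
Pa = 0.5 * 0.361033 * 18.4 * 10.4^2
Pa = 359.25 kN/m


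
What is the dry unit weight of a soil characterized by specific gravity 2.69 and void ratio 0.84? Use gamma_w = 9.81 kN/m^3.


Using gamma_d = Gs * gamma_w / (1 + e)
gamma_d = 2.69 * 9.81 / (1 + 0.84)
gamma_d = 2.69 * 9.81 / 1.84
gamma_d = 14.342 kN/m^3


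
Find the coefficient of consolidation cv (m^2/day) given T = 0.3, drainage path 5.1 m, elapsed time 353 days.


Using cv = T * H_dr^2 / t
H_dr^2 = 5.1^2 = 26.01
cv = 0.3 * 26.01 / 353
cv = 0.0221 m^2/day


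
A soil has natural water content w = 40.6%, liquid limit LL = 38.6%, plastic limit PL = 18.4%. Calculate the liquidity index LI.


Result: 1.099

Derivation:
First compute the plasticity index:
PI = LL - PL = 38.6 - 18.4 = 20.2
Then compute the liquidity index:
LI = (w - PL) / PI
LI = (40.6 - 18.4) / 20.2
LI = 1.099


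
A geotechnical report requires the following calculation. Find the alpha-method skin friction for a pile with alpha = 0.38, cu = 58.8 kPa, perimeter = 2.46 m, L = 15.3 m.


Result: 840.98 kN

Derivation:
Using Qs = alpha * cu * perimeter * L
Qs = 0.38 * 58.8 * 2.46 * 15.3
Qs = 840.98 kN


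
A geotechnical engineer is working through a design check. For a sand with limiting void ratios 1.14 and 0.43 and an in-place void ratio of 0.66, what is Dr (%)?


Using Dr = (e_max - e) / (e_max - e_min) * 100
e_max - e = 1.14 - 0.66 = 0.48
e_max - e_min = 1.14 - 0.43 = 0.71
Dr = 0.48 / 0.71 * 100
Dr = 67.61 %


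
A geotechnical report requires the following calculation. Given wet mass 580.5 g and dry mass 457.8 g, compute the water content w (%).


Result: 26.8 %

Derivation:
Using w = (m_wet - m_dry) / m_dry * 100
m_wet - m_dry = 580.5 - 457.8 = 122.7 g
w = 122.7 / 457.8 * 100
w = 26.8 %


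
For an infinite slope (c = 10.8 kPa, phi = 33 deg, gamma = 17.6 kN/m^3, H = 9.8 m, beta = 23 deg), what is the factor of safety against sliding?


Using Fs = c / (gamma*H*sin(beta)*cos(beta)) + tan(phi)/tan(beta)
Cohesion contribution = 10.8 / (17.6*9.8*sin(23)*cos(23))
Cohesion contribution = 0.174093
Friction contribution = tan(33)/tan(23) = 1.52991
Fs = 0.174093 + 1.52991
Fs = 1.704


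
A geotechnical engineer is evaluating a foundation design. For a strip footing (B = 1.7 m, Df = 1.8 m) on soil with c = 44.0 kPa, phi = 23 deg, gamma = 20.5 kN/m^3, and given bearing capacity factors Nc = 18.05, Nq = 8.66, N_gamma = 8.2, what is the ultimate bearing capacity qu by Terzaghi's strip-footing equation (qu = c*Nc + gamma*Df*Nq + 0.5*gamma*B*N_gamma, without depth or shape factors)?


Result: 1256.64 kPa

Derivation:
Compute qu = c*Nc + gamma*Df*Nq + 0.5*gamma*B*N_gamma
Term 1: 44.0 * 18.05 = 794.2
Term 2: 20.5 * 1.8 * 8.66 = 319.554
Term 3: 0.5 * 20.5 * 1.7 * 8.2 = 142.885
qu = 794.2 + 319.554 + 142.885
qu = 1256.64 kPa


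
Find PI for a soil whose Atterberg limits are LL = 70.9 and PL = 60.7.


Using PI = LL - PL
PI = 70.9 - 60.7
PI = 10.2


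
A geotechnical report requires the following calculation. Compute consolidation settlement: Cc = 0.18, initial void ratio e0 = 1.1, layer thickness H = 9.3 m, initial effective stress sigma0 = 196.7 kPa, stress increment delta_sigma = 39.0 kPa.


Result: 0.0626 m

Derivation:
Using Sc = Cc * H / (1 + e0) * log10((sigma0 + delta_sigma) / sigma0)
Stress ratio = (196.7 + 39.0) / 196.7 = 1.19827
log10(1.19827) = 0.0785552
Cc * H / (1 + e0) = 0.18 * 9.3 / (1 + 1.1) = 0.797143
Sc = 0.797143 * 0.0785552
Sc = 0.0626 m


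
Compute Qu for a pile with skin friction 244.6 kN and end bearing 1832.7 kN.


Using Qu = Qf + Qb
Qu = 244.6 + 1832.7
Qu = 2077.3 kN


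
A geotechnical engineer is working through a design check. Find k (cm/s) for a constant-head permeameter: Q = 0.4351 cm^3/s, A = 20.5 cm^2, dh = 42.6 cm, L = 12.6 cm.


Compute hydraulic gradient:
i = dh / L = 42.6 / 12.6 = 3.38095
Then apply Darcy's law:
k = Q / (A * i)
k = 0.4351 / (20.5 * 3.38095)
k = 0.4351 / 69.3095
k = 0.006278 cm/s


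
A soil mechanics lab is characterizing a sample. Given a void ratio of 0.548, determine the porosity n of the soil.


Using the relation n = e / (1 + e)
n = 0.548 / (1 + 0.548)
n = 0.548 / 1.548
n = 0.354


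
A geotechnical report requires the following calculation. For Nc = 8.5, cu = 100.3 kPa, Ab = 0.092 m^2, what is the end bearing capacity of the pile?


Using Qb = Nc * cu * Ab
Qb = 8.5 * 100.3 * 0.092
Qb = 78.43 kN


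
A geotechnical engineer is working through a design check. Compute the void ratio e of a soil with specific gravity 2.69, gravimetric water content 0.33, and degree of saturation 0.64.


Result: 1.387

Derivation:
Using the relation e = Gs * w / S
e = 2.69 * 0.33 / 0.64
e = 1.387


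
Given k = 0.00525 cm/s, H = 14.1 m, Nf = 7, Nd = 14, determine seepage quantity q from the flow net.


Convert k to m/s for unit consistency with H:
k = 0.00525 cm/s = 0.00525 / 100 m/s = 5.25e-05 m/s
Using q = k * H * Nf / Nd
Nf / Nd = 7 / 14 = 0.5
q = 5.25e-05 * 14.1 * 0.5
q = 0.0003701 m^3/s per m


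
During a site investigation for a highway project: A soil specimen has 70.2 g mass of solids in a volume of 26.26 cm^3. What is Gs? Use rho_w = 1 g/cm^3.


Result: 2.673

Derivation:
Using Gs = m_s / (V_s * rho_w)
Since rho_w = 1 g/cm^3:
Gs = 70.2 / 26.26
Gs = 2.673


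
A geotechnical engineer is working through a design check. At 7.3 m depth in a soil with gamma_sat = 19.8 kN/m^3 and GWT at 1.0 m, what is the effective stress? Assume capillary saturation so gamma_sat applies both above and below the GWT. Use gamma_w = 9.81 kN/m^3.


Total stress = gamma_sat * depth
sigma = 19.8 * 7.3 = 144.54 kPa
Pore water pressure u = gamma_w * (depth - d_wt)
u = 9.81 * (7.3 - 1.0) = 61.803 kPa
Effective stress = sigma - u
sigma' = 144.54 - 61.803 = 82.74 kPa


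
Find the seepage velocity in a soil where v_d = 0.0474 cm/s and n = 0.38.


Using v_s = v_d / n
v_s = 0.0474 / 0.38
v_s = 0.12474 cm/s


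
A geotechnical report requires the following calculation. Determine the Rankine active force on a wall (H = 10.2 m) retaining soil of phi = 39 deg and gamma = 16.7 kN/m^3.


Compute active earth pressure coefficient:
Ka = tan^2(45 - phi/2) = tan^2(25.5) = 0.227506
Compute active force:
Pa = 0.5 * Ka * gamma * H^2
Pa = 0.5 * 0.227506 * 16.7 * 10.2^2
Pa = 197.64 kN/m


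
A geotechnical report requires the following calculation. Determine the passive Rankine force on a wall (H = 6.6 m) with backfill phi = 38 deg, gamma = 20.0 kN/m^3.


Result: 1831.15 kN/m

Derivation:
Compute passive earth pressure coefficient:
Kp = tan^2(45 + phi/2) = tan^2(64.0) = 4.203746
Compute passive force:
Pp = 0.5 * Kp * gamma * H^2
Pp = 0.5 * 4.203746 * 20.0 * 6.6^2
Pp = 1831.15 kN/m


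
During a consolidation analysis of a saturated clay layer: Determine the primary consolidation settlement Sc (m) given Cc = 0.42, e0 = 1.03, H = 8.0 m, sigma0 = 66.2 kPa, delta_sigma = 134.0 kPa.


Using Sc = Cc * H / (1 + e0) * log10((sigma0 + delta_sigma) / sigma0)
Stress ratio = (66.2 + 134.0) / 66.2 = 3.02417
log10(3.02417) = 0.480606
Cc * H / (1 + e0) = 0.42 * 8.0 / (1 + 1.03) = 1.65517
Sc = 1.65517 * 0.480606
Sc = 0.7955 m


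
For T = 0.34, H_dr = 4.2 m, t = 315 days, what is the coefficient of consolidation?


Result: 0.01904 m^2/day

Derivation:
Using cv = T * H_dr^2 / t
H_dr^2 = 4.2^2 = 17.64
cv = 0.34 * 17.64 / 315
cv = 0.01904 m^2/day


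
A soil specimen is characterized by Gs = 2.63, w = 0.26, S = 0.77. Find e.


Using the relation e = Gs * w / S
e = 2.63 * 0.26 / 0.77
e = 0.8881


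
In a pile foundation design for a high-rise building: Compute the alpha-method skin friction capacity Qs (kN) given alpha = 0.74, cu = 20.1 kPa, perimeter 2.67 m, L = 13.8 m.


Using Qs = alpha * cu * perimeter * L
Qs = 0.74 * 20.1 * 2.67 * 13.8
Qs = 548.05 kN


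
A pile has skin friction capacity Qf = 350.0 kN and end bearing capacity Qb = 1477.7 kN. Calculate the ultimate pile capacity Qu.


Using Qu = Qf + Qb
Qu = 350.0 + 1477.7
Qu = 1827.7 kN


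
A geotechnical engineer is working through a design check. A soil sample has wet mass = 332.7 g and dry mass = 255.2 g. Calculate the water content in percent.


Result: 30.37 %

Derivation:
Using w = (m_wet - m_dry) / m_dry * 100
m_wet - m_dry = 332.7 - 255.2 = 77.5 g
w = 77.5 / 255.2 * 100
w = 30.37 %


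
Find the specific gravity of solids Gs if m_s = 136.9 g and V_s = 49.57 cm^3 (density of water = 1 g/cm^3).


Result: 2.762

Derivation:
Using Gs = m_s / (V_s * rho_w)
Since rho_w = 1 g/cm^3:
Gs = 136.9 / 49.57
Gs = 2.762


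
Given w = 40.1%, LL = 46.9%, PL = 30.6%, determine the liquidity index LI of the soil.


First compute the plasticity index:
PI = LL - PL = 46.9 - 30.6 = 16.3
Then compute the liquidity index:
LI = (w - PL) / PI
LI = (40.1 - 30.6) / 16.3
LI = 0.583


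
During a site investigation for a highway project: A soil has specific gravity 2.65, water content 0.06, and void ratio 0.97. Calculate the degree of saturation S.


Using S = Gs * w / e
S = 2.65 * 0.06 / 0.97
S = 0.1639


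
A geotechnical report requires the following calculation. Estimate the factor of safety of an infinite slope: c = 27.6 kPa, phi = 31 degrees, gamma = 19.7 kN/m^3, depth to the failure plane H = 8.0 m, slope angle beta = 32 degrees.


Result: 1.351

Derivation:
Using Fs = c / (gamma*H*sin(beta)*cos(beta)) + tan(phi)/tan(beta)
Cohesion contribution = 27.6 / (19.7*8.0*sin(32)*cos(32))
Cohesion contribution = 0.389693
Friction contribution = tan(31)/tan(32) = 0.961578
Fs = 0.389693 + 0.961578
Fs = 1.351


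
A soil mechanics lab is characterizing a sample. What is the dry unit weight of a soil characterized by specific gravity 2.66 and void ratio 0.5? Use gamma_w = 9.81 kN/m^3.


Using gamma_d = Gs * gamma_w / (1 + e)
gamma_d = 2.66 * 9.81 / (1 + 0.5)
gamma_d = 2.66 * 9.81 / 1.5
gamma_d = 17.396 kN/m^3


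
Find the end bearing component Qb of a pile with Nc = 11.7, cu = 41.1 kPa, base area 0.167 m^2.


Using Qb = Nc * cu * Ab
Qb = 11.7 * 41.1 * 0.167
Qb = 80.31 kN


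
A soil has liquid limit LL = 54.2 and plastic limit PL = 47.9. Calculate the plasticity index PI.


Using PI = LL - PL
PI = 54.2 - 47.9
PI = 6.3


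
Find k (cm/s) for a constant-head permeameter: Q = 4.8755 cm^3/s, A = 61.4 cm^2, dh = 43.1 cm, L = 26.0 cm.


Result: 0.047901 cm/s

Derivation:
Compute hydraulic gradient:
i = dh / L = 43.1 / 26.0 = 1.65769
Then apply Darcy's law:
k = Q / (A * i)
k = 4.8755 / (61.4 * 1.65769)
k = 4.8755 / 101.782
k = 0.047901 cm/s


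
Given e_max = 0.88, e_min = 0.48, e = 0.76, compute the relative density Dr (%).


Using Dr = (e_max - e) / (e_max - e_min) * 100
e_max - e = 0.88 - 0.76 = 0.12
e_max - e_min = 0.88 - 0.48 = 0.4
Dr = 0.12 / 0.4 * 100
Dr = 30.0 %


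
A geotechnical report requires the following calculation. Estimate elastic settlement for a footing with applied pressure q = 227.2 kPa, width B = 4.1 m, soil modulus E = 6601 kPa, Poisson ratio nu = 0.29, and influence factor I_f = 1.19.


Using Se = q * B * (1 - nu^2) * I_f / E
1 - nu^2 = 1 - 0.29^2 = 0.9159
Se = 227.2 * 4.1 * 0.9159 * 1.19 / 6601
Se = 0.153807 m
Convert to mm: Se = 0.153807 * 1000 = 153.807 mm


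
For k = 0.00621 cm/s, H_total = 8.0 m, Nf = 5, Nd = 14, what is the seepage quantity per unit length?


Result: 0.0001774 m^3/s per m

Derivation:
Convert k to m/s for unit consistency with H:
k = 0.00621 cm/s = 0.00621 / 100 m/s = 6.21e-05 m/s
Using q = k * H * Nf / Nd
Nf / Nd = 5 / 14 = 0.3571
q = 6.21e-05 * 8.0 * 0.3571
q = 0.0001774 m^3/s per m


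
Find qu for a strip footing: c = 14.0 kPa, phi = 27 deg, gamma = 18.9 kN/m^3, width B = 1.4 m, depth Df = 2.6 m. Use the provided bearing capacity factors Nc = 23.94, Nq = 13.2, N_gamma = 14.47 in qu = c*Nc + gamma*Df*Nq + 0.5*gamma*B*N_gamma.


Result: 1175.25 kPa

Derivation:
Compute qu = c*Nc + gamma*Df*Nq + 0.5*gamma*B*N_gamma
Term 1: 14.0 * 23.94 = 335.16
Term 2: 18.9 * 2.6 * 13.2 = 648.648
Term 3: 0.5 * 18.9 * 1.4 * 14.47 = 191.4381
qu = 335.16 + 648.648 + 191.4381
qu = 1175.25 kPa


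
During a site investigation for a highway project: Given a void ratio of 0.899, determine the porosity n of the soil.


Using the relation n = e / (1 + e)
n = 0.899 / (1 + 0.899)
n = 0.899 / 1.899
n = 0.4734


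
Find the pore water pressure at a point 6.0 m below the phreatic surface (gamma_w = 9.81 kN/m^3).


Result: 58.86 kPa

Derivation:
Using u = gamma_w * h_w
u = 9.81 * 6.0
u = 58.86 kPa


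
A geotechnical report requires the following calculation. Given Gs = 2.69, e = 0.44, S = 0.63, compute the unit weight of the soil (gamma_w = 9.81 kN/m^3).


Using gamma = gamma_w * (Gs + S*e) / (1 + e)
Numerator: Gs + S*e = 2.69 + 0.63*0.44 = 2.9672
Denominator: 1 + e = 1 + 0.44 = 1.44
gamma = 9.81 * 2.9672 / 1.44
gamma = 20.214 kN/m^3


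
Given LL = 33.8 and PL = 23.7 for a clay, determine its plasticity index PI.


Result: 10.1

Derivation:
Using PI = LL - PL
PI = 33.8 - 23.7
PI = 10.1


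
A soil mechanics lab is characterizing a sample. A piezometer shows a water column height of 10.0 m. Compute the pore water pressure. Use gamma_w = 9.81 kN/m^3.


Using u = gamma_w * h_w
u = 9.81 * 10.0
u = 98.1 kPa


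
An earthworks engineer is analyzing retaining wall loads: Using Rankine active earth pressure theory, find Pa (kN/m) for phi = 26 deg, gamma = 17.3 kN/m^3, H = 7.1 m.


Result: 170.26 kN/m

Derivation:
Compute active earth pressure coefficient:
Ka = tan^2(45 - phi/2) = tan^2(32.0) = 0.390462
Compute active force:
Pa = 0.5 * Ka * gamma * H^2
Pa = 0.5 * 0.390462 * 17.3 * 7.1^2
Pa = 170.26 kN/m


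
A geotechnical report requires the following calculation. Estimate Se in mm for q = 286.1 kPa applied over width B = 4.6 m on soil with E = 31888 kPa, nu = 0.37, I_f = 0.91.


Using Se = q * B * (1 - nu^2) * I_f / E
1 - nu^2 = 1 - 0.37^2 = 0.8631
Se = 286.1 * 4.6 * 0.8631 * 0.91 / 31888
Se = 0.032415 m
Convert to mm: Se = 0.032415 * 1000 = 32.415 mm


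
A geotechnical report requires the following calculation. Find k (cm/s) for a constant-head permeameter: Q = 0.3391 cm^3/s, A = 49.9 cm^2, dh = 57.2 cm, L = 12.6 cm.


Compute hydraulic gradient:
i = dh / L = 57.2 / 12.6 = 4.53968
Then apply Darcy's law:
k = Q / (A * i)
k = 0.3391 / (49.9 * 4.53968)
k = 0.3391 / 226.53
k = 0.001497 cm/s


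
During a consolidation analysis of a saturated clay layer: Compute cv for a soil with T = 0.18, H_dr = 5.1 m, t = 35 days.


Using cv = T * H_dr^2 / t
H_dr^2 = 5.1^2 = 26.01
cv = 0.18 * 26.01 / 35
cv = 0.13377 m^2/day


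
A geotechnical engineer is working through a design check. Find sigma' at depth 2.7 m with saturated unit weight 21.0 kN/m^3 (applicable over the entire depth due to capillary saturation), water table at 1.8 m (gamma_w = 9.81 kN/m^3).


Total stress = gamma_sat * depth
sigma = 21.0 * 2.7 = 56.7 kPa
Pore water pressure u = gamma_w * (depth - d_wt)
u = 9.81 * (2.7 - 1.8) = 8.829 kPa
Effective stress = sigma - u
sigma' = 56.7 - 8.829 = 47.87 kPa


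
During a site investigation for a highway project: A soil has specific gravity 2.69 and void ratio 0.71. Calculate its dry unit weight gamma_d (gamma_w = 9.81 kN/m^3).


Using gamma_d = Gs * gamma_w / (1 + e)
gamma_d = 2.69 * 9.81 / (1 + 0.71)
gamma_d = 2.69 * 9.81 / 1.71
gamma_d = 15.432 kN/m^3


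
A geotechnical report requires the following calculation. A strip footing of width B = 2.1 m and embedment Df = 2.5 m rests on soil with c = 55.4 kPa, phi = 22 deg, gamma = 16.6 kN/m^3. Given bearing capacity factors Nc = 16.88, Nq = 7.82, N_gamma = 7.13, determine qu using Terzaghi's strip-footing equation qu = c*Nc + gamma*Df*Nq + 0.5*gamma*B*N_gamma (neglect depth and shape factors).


Compute qu = c*Nc + gamma*Df*Nq + 0.5*gamma*B*N_gamma
Term 1: 55.4 * 16.88 = 935.152
Term 2: 16.6 * 2.5 * 7.82 = 324.53
Term 3: 0.5 * 16.6 * 2.1 * 7.13 = 124.2759
qu = 935.152 + 324.53 + 124.2759
qu = 1383.96 kPa


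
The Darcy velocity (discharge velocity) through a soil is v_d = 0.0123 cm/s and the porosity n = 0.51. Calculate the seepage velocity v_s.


Using v_s = v_d / n
v_s = 0.0123 / 0.51
v_s = 0.02412 cm/s


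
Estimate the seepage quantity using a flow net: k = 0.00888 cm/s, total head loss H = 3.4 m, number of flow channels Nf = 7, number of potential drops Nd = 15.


Convert k to m/s for unit consistency with H:
k = 0.00888 cm/s = 0.00888 / 100 m/s = 8.88e-05 m/s
Using q = k * H * Nf / Nd
Nf / Nd = 7 / 15 = 0.4667
q = 8.88e-05 * 3.4 * 0.4667
q = 0.0001409 m^3/s per m


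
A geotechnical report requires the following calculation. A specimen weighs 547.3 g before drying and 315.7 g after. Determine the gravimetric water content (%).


Using w = (m_wet - m_dry) / m_dry * 100
m_wet - m_dry = 547.3 - 315.7 = 231.6 g
w = 231.6 / 315.7 * 100
w = 73.36 %


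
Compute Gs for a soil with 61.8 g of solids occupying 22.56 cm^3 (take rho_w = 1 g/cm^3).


Result: 2.739

Derivation:
Using Gs = m_s / (V_s * rho_w)
Since rho_w = 1 g/cm^3:
Gs = 61.8 / 22.56
Gs = 2.739


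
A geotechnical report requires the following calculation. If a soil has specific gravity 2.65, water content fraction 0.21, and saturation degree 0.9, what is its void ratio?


Using the relation e = Gs * w / S
e = 2.65 * 0.21 / 0.9
e = 0.6183


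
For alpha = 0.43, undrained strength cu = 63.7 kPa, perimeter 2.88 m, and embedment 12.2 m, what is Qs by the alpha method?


Result: 962.41 kN

Derivation:
Using Qs = alpha * cu * perimeter * L
Qs = 0.43 * 63.7 * 2.88 * 12.2
Qs = 962.41 kN


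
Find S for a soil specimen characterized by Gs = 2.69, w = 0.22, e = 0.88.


Using S = Gs * w / e
S = 2.69 * 0.22 / 0.88
S = 0.6725


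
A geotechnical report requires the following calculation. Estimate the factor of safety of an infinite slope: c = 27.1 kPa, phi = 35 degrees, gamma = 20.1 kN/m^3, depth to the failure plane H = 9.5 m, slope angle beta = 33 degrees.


Result: 1.389

Derivation:
Using Fs = c / (gamma*H*sin(beta)*cos(beta)) + tan(phi)/tan(beta)
Cohesion contribution = 27.1 / (20.1*9.5*sin(33)*cos(33))
Cohesion contribution = 0.310706
Friction contribution = tan(35)/tan(33) = 1.07823
Fs = 0.310706 + 1.07823
Fs = 1.389


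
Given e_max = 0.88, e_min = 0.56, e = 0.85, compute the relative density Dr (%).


Using Dr = (e_max - e) / (e_max - e_min) * 100
e_max - e = 0.88 - 0.85 = 0.03
e_max - e_min = 0.88 - 0.56 = 0.32
Dr = 0.03 / 0.32 * 100
Dr = 9.38 %


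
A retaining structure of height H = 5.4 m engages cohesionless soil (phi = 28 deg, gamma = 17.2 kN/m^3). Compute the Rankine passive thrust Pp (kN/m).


Compute passive earth pressure coefficient:
Kp = tan^2(45 + phi/2) = tan^2(59.0) = 2.769826
Compute passive force:
Pp = 0.5 * Kp * gamma * H^2
Pp = 0.5 * 2.769826 * 17.2 * 5.4^2
Pp = 694.61 kN/m


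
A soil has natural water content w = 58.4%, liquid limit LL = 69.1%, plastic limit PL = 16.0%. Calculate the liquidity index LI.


First compute the plasticity index:
PI = LL - PL = 69.1 - 16.0 = 53.1
Then compute the liquidity index:
LI = (w - PL) / PI
LI = (58.4 - 16.0) / 53.1
LI = 0.798


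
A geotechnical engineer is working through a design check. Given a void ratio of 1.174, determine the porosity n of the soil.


Result: 0.54

Derivation:
Using the relation n = e / (1 + e)
n = 1.174 / (1 + 1.174)
n = 1.174 / 2.174
n = 0.54


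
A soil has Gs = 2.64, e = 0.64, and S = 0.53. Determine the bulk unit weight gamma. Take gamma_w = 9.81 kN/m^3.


Using gamma = gamma_w * (Gs + S*e) / (1 + e)
Numerator: Gs + S*e = 2.64 + 0.53*0.64 = 2.9792
Denominator: 1 + e = 1 + 0.64 = 1.64
gamma = 9.81 * 2.9792 / 1.64
gamma = 17.821 kN/m^3


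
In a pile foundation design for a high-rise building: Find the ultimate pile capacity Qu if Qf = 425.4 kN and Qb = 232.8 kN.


Using Qu = Qf + Qb
Qu = 425.4 + 232.8
Qu = 658.2 kN


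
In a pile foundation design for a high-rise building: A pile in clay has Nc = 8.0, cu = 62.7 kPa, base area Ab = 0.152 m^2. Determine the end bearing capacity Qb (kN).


Using Qb = Nc * cu * Ab
Qb = 8.0 * 62.7 * 0.152
Qb = 76.24 kN


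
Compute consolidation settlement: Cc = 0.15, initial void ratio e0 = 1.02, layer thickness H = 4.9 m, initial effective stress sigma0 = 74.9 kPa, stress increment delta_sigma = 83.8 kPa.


Result: 0.1187 m

Derivation:
Using Sc = Cc * H / (1 + e0) * log10((sigma0 + delta_sigma) / sigma0)
Stress ratio = (74.9 + 83.8) / 74.9 = 2.11883
log10(2.11883) = 0.326095
Cc * H / (1 + e0) = 0.15 * 4.9 / (1 + 1.02) = 0.363861
Sc = 0.363861 * 0.326095
Sc = 0.1187 m


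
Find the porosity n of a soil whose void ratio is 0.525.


Result: 0.3443

Derivation:
Using the relation n = e / (1 + e)
n = 0.525 / (1 + 0.525)
n = 0.525 / 1.525
n = 0.3443


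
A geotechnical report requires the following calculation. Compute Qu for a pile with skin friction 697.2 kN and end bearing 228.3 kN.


Result: 925.5 kN

Derivation:
Using Qu = Qf + Qb
Qu = 697.2 + 228.3
Qu = 925.5 kN


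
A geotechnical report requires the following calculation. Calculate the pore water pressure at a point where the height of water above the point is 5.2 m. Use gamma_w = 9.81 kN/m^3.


Result: 51.01 kPa

Derivation:
Using u = gamma_w * h_w
u = 9.81 * 5.2
u = 51.01 kPa


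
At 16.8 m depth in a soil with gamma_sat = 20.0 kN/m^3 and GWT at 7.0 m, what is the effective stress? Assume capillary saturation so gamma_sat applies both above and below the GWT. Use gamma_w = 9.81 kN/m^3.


Total stress = gamma_sat * depth
sigma = 20.0 * 16.8 = 336.0 kPa
Pore water pressure u = gamma_w * (depth - d_wt)
u = 9.81 * (16.8 - 7.0) = 96.138 kPa
Effective stress = sigma - u
sigma' = 336.0 - 96.138 = 239.86 kPa


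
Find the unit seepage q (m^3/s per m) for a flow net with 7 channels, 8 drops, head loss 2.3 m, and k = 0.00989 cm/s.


Convert k to m/s for unit consistency with H:
k = 0.00989 cm/s = 0.00989 / 100 m/s = 9.89e-05 m/s
Using q = k * H * Nf / Nd
Nf / Nd = 7 / 8 = 0.875
q = 9.89e-05 * 2.3 * 0.875
q = 0.000199 m^3/s per m


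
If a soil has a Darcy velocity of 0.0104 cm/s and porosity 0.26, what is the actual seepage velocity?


Result: 0.04 cm/s

Derivation:
Using v_s = v_d / n
v_s = 0.0104 / 0.26
v_s = 0.04 cm/s


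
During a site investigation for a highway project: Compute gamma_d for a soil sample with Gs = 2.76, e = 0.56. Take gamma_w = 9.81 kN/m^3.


Using gamma_d = Gs * gamma_w / (1 + e)
gamma_d = 2.76 * 9.81 / (1 + 0.56)
gamma_d = 2.76 * 9.81 / 1.56
gamma_d = 17.356 kN/m^3


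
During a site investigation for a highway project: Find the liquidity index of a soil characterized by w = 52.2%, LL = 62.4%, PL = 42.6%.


First compute the plasticity index:
PI = LL - PL = 62.4 - 42.6 = 19.8
Then compute the liquidity index:
LI = (w - PL) / PI
LI = (52.2 - 42.6) / 19.8
LI = 0.485


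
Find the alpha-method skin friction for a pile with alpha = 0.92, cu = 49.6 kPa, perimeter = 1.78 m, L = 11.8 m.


Result: 958.45 kN

Derivation:
Using Qs = alpha * cu * perimeter * L
Qs = 0.92 * 49.6 * 1.78 * 11.8
Qs = 958.45 kN
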